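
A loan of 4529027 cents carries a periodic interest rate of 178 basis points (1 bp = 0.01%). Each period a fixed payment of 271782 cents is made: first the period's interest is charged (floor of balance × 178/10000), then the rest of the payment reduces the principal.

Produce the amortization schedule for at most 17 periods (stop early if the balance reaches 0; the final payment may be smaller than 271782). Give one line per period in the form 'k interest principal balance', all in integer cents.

1 80616 191166 4337861
2 77213 194569 4143292
3 73750 198032 3945260
4 70225 201557 3743703
5 66637 205145 3538558
6 62986 208796 3329762
7 59269 212513 3117249
8 55487 216295 2900954
9 51636 220146 2680808
10 47718 224064 2456744
11 43730 228052 2228692
12 39670 232112 1996580
13 35539 236243 1760337
14 31333 240449 1519888
15 27054 244728 1275160
16 22697 249085 1026075
17 18264 253518 772557

1. interest=⌊4529027·178/10000⌋=80616; principal=271782-80616=191166; balance=4529027-191166=4337861
2. interest=⌊4337861·178/10000⌋=77213; principal=271782-77213=194569; balance=4337861-194569=4143292
3. interest=⌊4143292·178/10000⌋=73750; principal=271782-73750=198032; balance=4143292-198032=3945260
4. interest=⌊3945260·178/10000⌋=70225; principal=271782-70225=201557; balance=3945260-201557=3743703
5. interest=⌊3743703·178/10000⌋=66637; principal=271782-66637=205145; balance=3743703-205145=3538558
6. interest=⌊3538558·178/10000⌋=62986; principal=271782-62986=208796; balance=3538558-208796=3329762
7. interest=⌊3329762·178/10000⌋=59269; principal=271782-59269=212513; balance=3329762-212513=3117249
8. interest=⌊3117249·178/10000⌋=55487; principal=271782-55487=216295; balance=3117249-216295=2900954
9. interest=⌊2900954·178/10000⌋=51636; principal=271782-51636=220146; balance=2900954-220146=2680808
10. interest=⌊2680808·178/10000⌋=47718; principal=271782-47718=224064; balance=2680808-224064=2456744
11. interest=⌊2456744·178/10000⌋=43730; principal=271782-43730=228052; balance=2456744-228052=2228692
12. interest=⌊2228692·178/10000⌋=39670; principal=271782-39670=232112; balance=2228692-232112=1996580
13. interest=⌊1996580·178/10000⌋=35539; principal=271782-35539=236243; balance=1996580-236243=1760337
14. interest=⌊1760337·178/10000⌋=31333; principal=271782-31333=240449; balance=1760337-240449=1519888
15. interest=⌊1519888·178/10000⌋=27054; principal=271782-27054=244728; balance=1519888-244728=1275160
16. interest=⌊1275160·178/10000⌋=22697; principal=271782-22697=249085; balance=1275160-249085=1026075
17. interest=⌊1026075·178/10000⌋=18264; principal=271782-18264=253518; balance=1026075-253518=772557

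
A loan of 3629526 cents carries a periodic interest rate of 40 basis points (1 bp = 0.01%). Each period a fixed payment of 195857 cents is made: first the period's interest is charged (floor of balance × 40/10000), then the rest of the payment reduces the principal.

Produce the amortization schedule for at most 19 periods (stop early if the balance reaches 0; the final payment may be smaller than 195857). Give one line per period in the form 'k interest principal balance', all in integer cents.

1 14518 181339 3448187
2 13792 182065 3266122
3 13064 182793 3083329
4 12333 183524 2899805
5 11599 184258 2715547
6 10862 184995 2530552
7 10122 185735 2344817
8 9379 186478 2158339
9 8633 187224 1971115
10 7884 187973 1783142
11 7132 188725 1594417
12 6377 189480 1404937
13 5619 190238 1214699
14 4858 190999 1023700
15 4094 191763 831937
16 3327 192530 639407
17 2557 193300 446107
18 1784 194073 252034
19 1008 194849 57185

1. interest=⌊3629526·40/10000⌋=14518; principal=195857-14518=181339; balance=3629526-181339=3448187
2. interest=⌊3448187·40/10000⌋=13792; principal=195857-13792=182065; balance=3448187-182065=3266122
3. interest=⌊3266122·40/10000⌋=13064; principal=195857-13064=182793; balance=3266122-182793=3083329
4. interest=⌊3083329·40/10000⌋=12333; principal=195857-12333=183524; balance=3083329-183524=2899805
5. interest=⌊2899805·40/10000⌋=11599; principal=195857-11599=184258; balance=2899805-184258=2715547
6. interest=⌊2715547·40/10000⌋=10862; principal=195857-10862=184995; balance=2715547-184995=2530552
7. interest=⌊2530552·40/10000⌋=10122; principal=195857-10122=185735; balance=2530552-185735=2344817
8. interest=⌊2344817·40/10000⌋=9379; principal=195857-9379=186478; balance=2344817-186478=2158339
9. interest=⌊2158339·40/10000⌋=8633; principal=195857-8633=187224; balance=2158339-187224=1971115
10. interest=⌊1971115·40/10000⌋=7884; principal=195857-7884=187973; balance=1971115-187973=1783142
11. interest=⌊1783142·40/10000⌋=7132; principal=195857-7132=188725; balance=1783142-188725=1594417
12. interest=⌊1594417·40/10000⌋=6377; principal=195857-6377=189480; balance=1594417-189480=1404937
13. interest=⌊1404937·40/10000⌋=5619; principal=195857-5619=190238; balance=1404937-190238=1214699
14. interest=⌊1214699·40/10000⌋=4858; principal=195857-4858=190999; balance=1214699-190999=1023700
15. interest=⌊1023700·40/10000⌋=4094; principal=195857-4094=191763; balance=1023700-191763=831937
16. interest=⌊831937·40/10000⌋=3327; principal=195857-3327=192530; balance=831937-192530=639407
17. interest=⌊639407·40/10000⌋=2557; principal=195857-2557=193300; balance=639407-193300=446107
18. interest=⌊446107·40/10000⌋=1784; principal=195857-1784=194073; balance=446107-194073=252034
19. interest=⌊252034·40/10000⌋=1008; principal=195857-1008=194849; balance=252034-194849=57185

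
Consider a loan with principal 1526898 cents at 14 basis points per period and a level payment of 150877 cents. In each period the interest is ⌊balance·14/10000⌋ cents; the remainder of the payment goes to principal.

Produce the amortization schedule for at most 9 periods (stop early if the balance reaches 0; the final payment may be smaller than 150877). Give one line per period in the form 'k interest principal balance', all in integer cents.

1. interest=⌊1526898·14/10000⌋=2137; principal=150877-2137=148740; balance=1526898-148740=1378158
2. interest=⌊1378158·14/10000⌋=1929; principal=150877-1929=148948; balance=1378158-148948=1229210
3. interest=⌊1229210·14/10000⌋=1720; principal=150877-1720=149157; balance=1229210-149157=1080053
4. interest=⌊1080053·14/10000⌋=1512; principal=150877-1512=149365; balance=1080053-149365=930688
5. interest=⌊930688·14/10000⌋=1302; principal=150877-1302=149575; balance=930688-149575=781113
6. interest=⌊781113·14/10000⌋=1093; principal=150877-1093=149784; balance=781113-149784=631329
7. interest=⌊631329·14/10000⌋=883; principal=150877-883=149994; balance=631329-149994=481335
8. interest=⌊481335·14/10000⌋=673; principal=150877-673=150204; balance=481335-150204=331131
9. interest=⌊331131·14/10000⌋=463; principal=150877-463=150414; balance=331131-150414=180717

1 2137 148740 1378158
2 1929 148948 1229210
3 1720 149157 1080053
4 1512 149365 930688
5 1302 149575 781113
6 1093 149784 631329
7 883 149994 481335
8 673 150204 331131
9 463 150414 180717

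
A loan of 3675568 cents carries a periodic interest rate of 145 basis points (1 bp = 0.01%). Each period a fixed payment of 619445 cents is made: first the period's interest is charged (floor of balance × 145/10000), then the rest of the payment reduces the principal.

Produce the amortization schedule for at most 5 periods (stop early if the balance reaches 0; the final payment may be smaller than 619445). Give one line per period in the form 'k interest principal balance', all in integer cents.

1. interest=⌊3675568·145/10000⌋=53295; principal=619445-53295=566150; balance=3675568-566150=3109418
2. interest=⌊3109418·145/10000⌋=45086; principal=619445-45086=574359; balance=3109418-574359=2535059
3. interest=⌊2535059·145/10000⌋=36758; principal=619445-36758=582687; balance=2535059-582687=1952372
4. interest=⌊1952372·145/10000⌋=28309; principal=619445-28309=591136; balance=1952372-591136=1361236
5. interest=⌊1361236·145/10000⌋=19737; principal=619445-19737=599708; balance=1361236-599708=761528

1 53295 566150 3109418
2 45086 574359 2535059
3 36758 582687 1952372
4 28309 591136 1361236
5 19737 599708 761528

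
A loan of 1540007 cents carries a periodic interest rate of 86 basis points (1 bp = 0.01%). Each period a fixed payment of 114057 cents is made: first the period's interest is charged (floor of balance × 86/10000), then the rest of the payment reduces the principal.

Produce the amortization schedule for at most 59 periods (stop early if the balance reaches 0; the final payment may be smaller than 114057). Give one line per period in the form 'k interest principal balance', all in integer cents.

1 13244 100813 1439194
2 12377 101680 1337514
3 11502 102555 1234959
4 10620 103437 1131522
5 9731 104326 1027196
6 8833 105224 921972
7 7928 106129 815843
8 7016 107041 708802
9 6095 107962 600840
10 5167 108890 491950
11 4230 109827 382123
12 3286 110771 271352
13 2333 111724 159628
14 1372 112685 46943
15 403 46943 0

1. interest=⌊1540007·86/10000⌋=13244; principal=114057-13244=100813; balance=1540007-100813=1439194
2. interest=⌊1439194·86/10000⌋=12377; principal=114057-12377=101680; balance=1439194-101680=1337514
3. interest=⌊1337514·86/10000⌋=11502; principal=114057-11502=102555; balance=1337514-102555=1234959
4. interest=⌊1234959·86/10000⌋=10620; principal=114057-10620=103437; balance=1234959-103437=1131522
5. interest=⌊1131522·86/10000⌋=9731; principal=114057-9731=104326; balance=1131522-104326=1027196
6. interest=⌊1027196·86/10000⌋=8833; principal=114057-8833=105224; balance=1027196-105224=921972
7. interest=⌊921972·86/10000⌋=7928; principal=114057-7928=106129; balance=921972-106129=815843
8. interest=⌊815843·86/10000⌋=7016; principal=114057-7016=107041; balance=815843-107041=708802
9. interest=⌊708802·86/10000⌋=6095; principal=114057-6095=107962; balance=708802-107962=600840
10. interest=⌊600840·86/10000⌋=5167; principal=114057-5167=108890; balance=600840-108890=491950
11. interest=⌊491950·86/10000⌋=4230; principal=114057-4230=109827; balance=491950-109827=382123
12. interest=⌊382123·86/10000⌋=3286; principal=114057-3286=110771; balance=382123-110771=271352
13. interest=⌊271352·86/10000⌋=2333; principal=114057-2333=111724; balance=271352-111724=159628
14. interest=⌊159628·86/10000⌋=1372; principal=114057-1372=112685; balance=159628-112685=46943
15. interest=⌊46943·86/10000⌋=403; principal=min(114057-403,46943)=46943; balance=46943-46943=0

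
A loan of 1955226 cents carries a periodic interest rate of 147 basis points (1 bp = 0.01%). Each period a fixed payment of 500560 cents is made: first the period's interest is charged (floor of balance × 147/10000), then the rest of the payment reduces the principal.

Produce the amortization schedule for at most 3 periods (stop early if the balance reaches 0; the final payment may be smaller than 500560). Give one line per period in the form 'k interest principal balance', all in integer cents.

1. interest=⌊1955226·147/10000⌋=28741; principal=500560-28741=471819; balance=1955226-471819=1483407
2. interest=⌊1483407·147/10000⌋=21806; principal=500560-21806=478754; balance=1483407-478754=1004653
3. interest=⌊1004653·147/10000⌋=14768; principal=500560-14768=485792; balance=1004653-485792=518861

1 28741 471819 1483407
2 21806 478754 1004653
3 14768 485792 518861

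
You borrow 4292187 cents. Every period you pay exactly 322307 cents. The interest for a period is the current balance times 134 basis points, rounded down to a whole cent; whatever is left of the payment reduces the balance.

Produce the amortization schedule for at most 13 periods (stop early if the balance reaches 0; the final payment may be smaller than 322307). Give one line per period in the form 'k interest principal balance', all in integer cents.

1. interest=⌊4292187·134/10000⌋=57515; principal=322307-57515=264792; balance=4292187-264792=4027395
2. interest=⌊4027395·134/10000⌋=53967; principal=322307-53967=268340; balance=4027395-268340=3759055
3. interest=⌊3759055·134/10000⌋=50371; principal=322307-50371=271936; balance=3759055-271936=3487119
4. interest=⌊3487119·134/10000⌋=46727; principal=322307-46727=275580; balance=3487119-275580=3211539
5. interest=⌊3211539·134/10000⌋=43034; principal=322307-43034=279273; balance=3211539-279273=2932266
6. interest=⌊2932266·134/10000⌋=39292; principal=322307-39292=283015; balance=2932266-283015=2649251
7. interest=⌊2649251·134/10000⌋=35499; principal=322307-35499=286808; balance=2649251-286808=2362443
8. interest=⌊2362443·134/10000⌋=31656; principal=322307-31656=290651; balance=2362443-290651=2071792
9. interest=⌊2071792·134/10000⌋=27762; principal=322307-27762=294545; balance=2071792-294545=1777247
10. interest=⌊1777247·134/10000⌋=23815; principal=322307-23815=298492; balance=1777247-298492=1478755
11. interest=⌊1478755·134/10000⌋=19815; principal=322307-19815=302492; balance=1478755-302492=1176263
12. interest=⌊1176263·134/10000⌋=15761; principal=322307-15761=306546; balance=1176263-306546=869717
13. interest=⌊869717·134/10000⌋=11654; principal=322307-11654=310653; balance=869717-310653=559064

1 57515 264792 4027395
2 53967 268340 3759055
3 50371 271936 3487119
4 46727 275580 3211539
5 43034 279273 2932266
6 39292 283015 2649251
7 35499 286808 2362443
8 31656 290651 2071792
9 27762 294545 1777247
10 23815 298492 1478755
11 19815 302492 1176263
12 15761 306546 869717
13 11654 310653 559064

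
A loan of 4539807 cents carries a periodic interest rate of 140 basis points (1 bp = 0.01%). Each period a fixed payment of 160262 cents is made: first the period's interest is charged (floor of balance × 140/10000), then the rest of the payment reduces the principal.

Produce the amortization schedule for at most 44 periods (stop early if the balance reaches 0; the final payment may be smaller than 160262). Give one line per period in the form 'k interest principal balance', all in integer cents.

1 63557 96705 4443102
2 62203 98059 4345043
3 60830 99432 4245611
4 59438 100824 4144787
5 58027 102235 4042552
6 56595 103667 3938885
7 55144 105118 3833767
8 53672 106590 3727177
9 52180 108082 3619095
10 50667 109595 3509500
11 49133 111129 3398371
12 47577 112685 3285686
13 45999 114263 3171423
14 44399 115863 3055560
15 42777 117485 2938075
16 41133 119129 2818946
17 39465 120797 2698149
18 37774 122488 2575661
19 36059 124203 2451458
20 34320 125942 2325516
21 32557 127705 2197811
22 30769 129493 2068318
23 28956 131306 1937012
24 27118 133144 1803868
25 25254 135008 1668860
26 23364 136898 1531962
27 21447 138815 1393147
28 19504 140758 1252389
29 17533 142729 1109660
30 15535 144727 964933
31 13509 146753 818180
32 11454 148808 669372
33 9371 150891 518481
34 7258 153004 365477
35 5116 155146 210331
36 2944 157318 53013
37 742 53013 0

1. interest=⌊4539807·140/10000⌋=63557; principal=160262-63557=96705; balance=4539807-96705=4443102
2. interest=⌊4443102·140/10000⌋=62203; principal=160262-62203=98059; balance=4443102-98059=4345043
3. interest=⌊4345043·140/10000⌋=60830; principal=160262-60830=99432; balance=4345043-99432=4245611
4. interest=⌊4245611·140/10000⌋=59438; principal=160262-59438=100824; balance=4245611-100824=4144787
5. interest=⌊4144787·140/10000⌋=58027; principal=160262-58027=102235; balance=4144787-102235=4042552
6. interest=⌊4042552·140/10000⌋=56595; principal=160262-56595=103667; balance=4042552-103667=3938885
7. interest=⌊3938885·140/10000⌋=55144; principal=160262-55144=105118; balance=3938885-105118=3833767
8. interest=⌊3833767·140/10000⌋=53672; principal=160262-53672=106590; balance=3833767-106590=3727177
9. interest=⌊3727177·140/10000⌋=52180; principal=160262-52180=108082; balance=3727177-108082=3619095
10. interest=⌊3619095·140/10000⌋=50667; principal=160262-50667=109595; balance=3619095-109595=3509500
11. interest=⌊3509500·140/10000⌋=49133; principal=160262-49133=111129; balance=3509500-111129=3398371
12. interest=⌊3398371·140/10000⌋=47577; principal=160262-47577=112685; balance=3398371-112685=3285686
13. interest=⌊3285686·140/10000⌋=45999; principal=160262-45999=114263; balance=3285686-114263=3171423
14. interest=⌊3171423·140/10000⌋=44399; principal=160262-44399=115863; balance=3171423-115863=3055560
15. interest=⌊3055560·140/10000⌋=42777; principal=160262-42777=117485; balance=3055560-117485=2938075
16. interest=⌊2938075·140/10000⌋=41133; principal=160262-41133=119129; balance=2938075-119129=2818946
17. interest=⌊2818946·140/10000⌋=39465; principal=160262-39465=120797; balance=2818946-120797=2698149
18. interest=⌊2698149·140/10000⌋=37774; principal=160262-37774=122488; balance=2698149-122488=2575661
19. interest=⌊2575661·140/10000⌋=36059; principal=160262-36059=124203; balance=2575661-124203=2451458
20. interest=⌊2451458·140/10000⌋=34320; principal=160262-34320=125942; balance=2451458-125942=2325516
21. interest=⌊2325516·140/10000⌋=32557; principal=160262-32557=127705; balance=2325516-127705=2197811
22. interest=⌊2197811·140/10000⌋=30769; principal=160262-30769=129493; balance=2197811-129493=2068318
23. interest=⌊2068318·140/10000⌋=28956; principal=160262-28956=131306; balance=2068318-131306=1937012
24. interest=⌊1937012·140/10000⌋=27118; principal=160262-27118=133144; balance=1937012-133144=1803868
25. interest=⌊1803868·140/10000⌋=25254; principal=160262-25254=135008; balance=1803868-135008=1668860
26. interest=⌊1668860·140/10000⌋=23364; principal=160262-23364=136898; balance=1668860-136898=1531962
27. interest=⌊1531962·140/10000⌋=21447; principal=160262-21447=138815; balance=1531962-138815=1393147
28. interest=⌊1393147·140/10000⌋=19504; principal=160262-19504=140758; balance=1393147-140758=1252389
29. interest=⌊1252389·140/10000⌋=17533; principal=160262-17533=142729; balance=1252389-142729=1109660
30. interest=⌊1109660·140/10000⌋=15535; principal=160262-15535=144727; balance=1109660-144727=964933
31. interest=⌊964933·140/10000⌋=13509; principal=160262-13509=146753; balance=964933-146753=818180
32. interest=⌊818180·140/10000⌋=11454; principal=160262-11454=148808; balance=818180-148808=669372
33. interest=⌊669372·140/10000⌋=9371; principal=160262-9371=150891; balance=669372-150891=518481
34. interest=⌊518481·140/10000⌋=7258; principal=160262-7258=153004; balance=518481-153004=365477
35. interest=⌊365477·140/10000⌋=5116; principal=160262-5116=155146; balance=365477-155146=210331
36. interest=⌊210331·140/10000⌋=2944; principal=160262-2944=157318; balance=210331-157318=53013
37. interest=⌊53013·140/10000⌋=742; principal=min(160262-742,53013)=53013; balance=53013-53013=0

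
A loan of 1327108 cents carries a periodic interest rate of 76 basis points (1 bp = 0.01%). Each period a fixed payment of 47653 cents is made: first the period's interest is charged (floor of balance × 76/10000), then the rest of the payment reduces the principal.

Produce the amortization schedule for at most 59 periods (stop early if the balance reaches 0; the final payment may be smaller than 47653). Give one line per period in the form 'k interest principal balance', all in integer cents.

1. interest=⌊1327108·76/10000⌋=10086; principal=47653-10086=37567; balance=1327108-37567=1289541
2. interest=⌊1289541·76/10000⌋=9800; principal=47653-9800=37853; balance=1289541-37853=1251688
3. interest=⌊1251688·76/10000⌋=9512; principal=47653-9512=38141; balance=1251688-38141=1213547
4. interest=⌊1213547·76/10000⌋=9222; principal=47653-9222=38431; balance=1213547-38431=1175116
5. interest=⌊1175116·76/10000⌋=8930; principal=47653-8930=38723; balance=1175116-38723=1136393
6. interest=⌊1136393·76/10000⌋=8636; principal=47653-8636=39017; balance=1136393-39017=1097376
7. interest=⌊1097376·76/10000⌋=8340; principal=47653-8340=39313; balance=1097376-39313=1058063
8. interest=⌊1058063·76/10000⌋=8041; principal=47653-8041=39612; balance=1058063-39612=1018451
9. interest=⌊1018451·76/10000⌋=7740; principal=47653-7740=39913; balance=1018451-39913=978538
10. interest=⌊978538·76/10000⌋=7436; principal=47653-7436=40217; balance=978538-40217=938321
11. interest=⌊938321·76/10000⌋=7131; principal=47653-7131=40522; balance=938321-40522=897799
12. interest=⌊897799·76/10000⌋=6823; principal=47653-6823=40830; balance=897799-40830=856969
13. interest=⌊856969·76/10000⌋=6512; principal=47653-6512=41141; balance=856969-41141=815828
14. interest=⌊815828·76/10000⌋=6200; principal=47653-6200=41453; balance=815828-41453=774375
15. interest=⌊774375·76/10000⌋=5885; principal=47653-5885=41768; balance=774375-41768=732607
16. interest=⌊732607·76/10000⌋=5567; principal=47653-5567=42086; balance=732607-42086=690521
17. interest=⌊690521·76/10000⌋=5247; principal=47653-5247=42406; balance=690521-42406=648115
18. interest=⌊648115·76/10000⌋=4925; principal=47653-4925=42728; balance=648115-42728=605387
19. interest=⌊605387·76/10000⌋=4600; principal=47653-4600=43053; balance=605387-43053=562334
20. interest=⌊562334·76/10000⌋=4273; principal=47653-4273=43380; balance=562334-43380=518954
21. interest=⌊518954·76/10000⌋=3944; principal=47653-3944=43709; balance=518954-43709=475245
22. interest=⌊475245·76/10000⌋=3611; principal=47653-3611=44042; balance=475245-44042=431203
23. interest=⌊431203·76/10000⌋=3277; principal=47653-3277=44376; balance=431203-44376=386827
24. interest=⌊386827·76/10000⌋=2939; principal=47653-2939=44714; balance=386827-44714=342113
25. interest=⌊342113·76/10000⌋=2600; principal=47653-2600=45053; balance=342113-45053=297060
26. interest=⌊297060·76/10000⌋=2257; principal=47653-2257=45396; balance=297060-45396=251664
27. interest=⌊251664·76/10000⌋=1912; principal=47653-1912=45741; balance=251664-45741=205923
28. interest=⌊205923·76/10000⌋=1565; principal=47653-1565=46088; balance=205923-46088=159835
29. interest=⌊159835·76/10000⌋=1214; principal=47653-1214=46439; balance=159835-46439=113396
30. interest=⌊113396·76/10000⌋=861; principal=47653-861=46792; balance=113396-46792=66604
31. interest=⌊66604·76/10000⌋=506; principal=47653-506=47147; balance=66604-47147=19457
32. interest=⌊19457·76/10000⌋=147; principal=min(47653-147,19457)=19457; balance=19457-19457=0

1 10086 37567 1289541
2 9800 37853 1251688
3 9512 38141 1213547
4 9222 38431 1175116
5 8930 38723 1136393
6 8636 39017 1097376
7 8340 39313 1058063
8 8041 39612 1018451
9 7740 39913 978538
10 7436 40217 938321
11 7131 40522 897799
12 6823 40830 856969
13 6512 41141 815828
14 6200 41453 774375
15 5885 41768 732607
16 5567 42086 690521
17 5247 42406 648115
18 4925 42728 605387
19 4600 43053 562334
20 4273 43380 518954
21 3944 43709 475245
22 3611 44042 431203
23 3277 44376 386827
24 2939 44714 342113
25 2600 45053 297060
26 2257 45396 251664
27 1912 45741 205923
28 1565 46088 159835
29 1214 46439 113396
30 861 46792 66604
31 506 47147 19457
32 147 19457 0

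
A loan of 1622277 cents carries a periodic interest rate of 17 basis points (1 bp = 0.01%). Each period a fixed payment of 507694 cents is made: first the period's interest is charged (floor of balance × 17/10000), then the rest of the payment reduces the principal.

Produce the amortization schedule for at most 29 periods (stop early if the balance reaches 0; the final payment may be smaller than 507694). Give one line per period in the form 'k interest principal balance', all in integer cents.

1 2757 504937 1117340
2 1899 505795 611545
3 1039 506655 104890
4 178 104890 0

1. interest=⌊1622277·17/10000⌋=2757; principal=507694-2757=504937; balance=1622277-504937=1117340
2. interest=⌊1117340·17/10000⌋=1899; principal=507694-1899=505795; balance=1117340-505795=611545
3. interest=⌊611545·17/10000⌋=1039; principal=507694-1039=506655; balance=611545-506655=104890
4. interest=⌊104890·17/10000⌋=178; principal=min(507694-178,104890)=104890; balance=104890-104890=0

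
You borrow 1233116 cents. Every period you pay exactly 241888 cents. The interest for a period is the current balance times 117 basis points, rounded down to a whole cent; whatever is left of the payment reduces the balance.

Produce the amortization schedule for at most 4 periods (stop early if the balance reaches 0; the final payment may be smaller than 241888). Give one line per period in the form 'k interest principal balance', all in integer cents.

1. interest=⌊1233116·117/10000⌋=14427; principal=241888-14427=227461; balance=1233116-227461=1005655
2. interest=⌊1005655·117/10000⌋=11766; principal=241888-11766=230122; balance=1005655-230122=775533
3. interest=⌊775533·117/10000⌋=9073; principal=241888-9073=232815; balance=775533-232815=542718
4. interest=⌊542718·117/10000⌋=6349; principal=241888-6349=235539; balance=542718-235539=307179

1 14427 227461 1005655
2 11766 230122 775533
3 9073 232815 542718
4 6349 235539 307179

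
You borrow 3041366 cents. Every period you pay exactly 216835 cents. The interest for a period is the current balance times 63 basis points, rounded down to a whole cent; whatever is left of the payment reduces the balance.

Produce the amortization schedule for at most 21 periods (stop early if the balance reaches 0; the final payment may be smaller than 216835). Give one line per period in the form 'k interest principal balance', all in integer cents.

1 19160 197675 2843691
2 17915 198920 2644771
3 16662 200173 2444598
4 15400 201435 2243163
5 14131 202704 2040459
6 12854 203981 1836478
7 11569 205266 1631212
8 10276 206559 1424653
9 8975 207860 1216793
10 7665 209170 1007623
11 6348 210487 797136
12 5021 211814 585322
13 3687 213148 372174
14 2344 214491 157683
15 993 157683 0

1. interest=⌊3041366·63/10000⌋=19160; principal=216835-19160=197675; balance=3041366-197675=2843691
2. interest=⌊2843691·63/10000⌋=17915; principal=216835-17915=198920; balance=2843691-198920=2644771
3. interest=⌊2644771·63/10000⌋=16662; principal=216835-16662=200173; balance=2644771-200173=2444598
4. interest=⌊2444598·63/10000⌋=15400; principal=216835-15400=201435; balance=2444598-201435=2243163
5. interest=⌊2243163·63/10000⌋=14131; principal=216835-14131=202704; balance=2243163-202704=2040459
6. interest=⌊2040459·63/10000⌋=12854; principal=216835-12854=203981; balance=2040459-203981=1836478
7. interest=⌊1836478·63/10000⌋=11569; principal=216835-11569=205266; balance=1836478-205266=1631212
8. interest=⌊1631212·63/10000⌋=10276; principal=216835-10276=206559; balance=1631212-206559=1424653
9. interest=⌊1424653·63/10000⌋=8975; principal=216835-8975=207860; balance=1424653-207860=1216793
10. interest=⌊1216793·63/10000⌋=7665; principal=216835-7665=209170; balance=1216793-209170=1007623
11. interest=⌊1007623·63/10000⌋=6348; principal=216835-6348=210487; balance=1007623-210487=797136
12. interest=⌊797136·63/10000⌋=5021; principal=216835-5021=211814; balance=797136-211814=585322
13. interest=⌊585322·63/10000⌋=3687; principal=216835-3687=213148; balance=585322-213148=372174
14. interest=⌊372174·63/10000⌋=2344; principal=216835-2344=214491; balance=372174-214491=157683
15. interest=⌊157683·63/10000⌋=993; principal=min(216835-993,157683)=157683; balance=157683-157683=0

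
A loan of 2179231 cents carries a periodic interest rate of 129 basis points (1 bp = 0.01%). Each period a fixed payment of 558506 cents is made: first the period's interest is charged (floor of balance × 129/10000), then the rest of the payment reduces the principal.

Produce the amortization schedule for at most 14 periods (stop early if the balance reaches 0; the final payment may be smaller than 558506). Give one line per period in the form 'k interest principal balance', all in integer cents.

1. interest=⌊2179231·129/10000⌋=28112; principal=558506-28112=530394; balance=2179231-530394=1648837
2. interest=⌊1648837·129/10000⌋=21269; principal=558506-21269=537237; balance=1648837-537237=1111600
3. interest=⌊1111600·129/10000⌋=14339; principal=558506-14339=544167; balance=1111600-544167=567433
4. interest=⌊567433·129/10000⌋=7319; principal=558506-7319=551187; balance=567433-551187=16246
5. interest=⌊16246·129/10000⌋=209; principal=min(558506-209,16246)=16246; balance=16246-16246=0

1 28112 530394 1648837
2 21269 537237 1111600
3 14339 544167 567433
4 7319 551187 16246
5 209 16246 0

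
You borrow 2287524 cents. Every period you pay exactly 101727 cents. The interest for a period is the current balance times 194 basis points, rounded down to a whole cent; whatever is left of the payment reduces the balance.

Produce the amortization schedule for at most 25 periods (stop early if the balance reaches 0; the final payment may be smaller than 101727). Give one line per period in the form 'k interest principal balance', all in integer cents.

1 44377 57350 2230174
2 43265 58462 2171712
3 42131 59596 2112116
4 40975 60752 2051364
5 39796 61931 1989433
6 38595 63132 1926301
7 37370 64357 1861944
8 36121 65606 1796338
9 34848 66879 1729459
10 33551 68176 1661283
11 32228 69499 1591784
12 30880 70847 1520937
13 29506 72221 1448716
14 28105 73622 1375094
15 26676 75051 1300043
16 25220 76507 1223536
17 23736 77991 1145545
18 22223 79504 1066041
19 20681 81046 984995
20 19108 82619 902376
21 17506 84221 818155
22 15872 85855 732300
23 14206 87521 644779
24 12508 89219 555560
25 10777 90950 464610

1. interest=⌊2287524·194/10000⌋=44377; principal=101727-44377=57350; balance=2287524-57350=2230174
2. interest=⌊2230174·194/10000⌋=43265; principal=101727-43265=58462; balance=2230174-58462=2171712
3. interest=⌊2171712·194/10000⌋=42131; principal=101727-42131=59596; balance=2171712-59596=2112116
4. interest=⌊2112116·194/10000⌋=40975; principal=101727-40975=60752; balance=2112116-60752=2051364
5. interest=⌊2051364·194/10000⌋=39796; principal=101727-39796=61931; balance=2051364-61931=1989433
6. interest=⌊1989433·194/10000⌋=38595; principal=101727-38595=63132; balance=1989433-63132=1926301
7. interest=⌊1926301·194/10000⌋=37370; principal=101727-37370=64357; balance=1926301-64357=1861944
8. interest=⌊1861944·194/10000⌋=36121; principal=101727-36121=65606; balance=1861944-65606=1796338
9. interest=⌊1796338·194/10000⌋=34848; principal=101727-34848=66879; balance=1796338-66879=1729459
10. interest=⌊1729459·194/10000⌋=33551; principal=101727-33551=68176; balance=1729459-68176=1661283
11. interest=⌊1661283·194/10000⌋=32228; principal=101727-32228=69499; balance=1661283-69499=1591784
12. interest=⌊1591784·194/10000⌋=30880; principal=101727-30880=70847; balance=1591784-70847=1520937
13. interest=⌊1520937·194/10000⌋=29506; principal=101727-29506=72221; balance=1520937-72221=1448716
14. interest=⌊1448716·194/10000⌋=28105; principal=101727-28105=73622; balance=1448716-73622=1375094
15. interest=⌊1375094·194/10000⌋=26676; principal=101727-26676=75051; balance=1375094-75051=1300043
16. interest=⌊1300043·194/10000⌋=25220; principal=101727-25220=76507; balance=1300043-76507=1223536
17. interest=⌊1223536·194/10000⌋=23736; principal=101727-23736=77991; balance=1223536-77991=1145545
18. interest=⌊1145545·194/10000⌋=22223; principal=101727-22223=79504; balance=1145545-79504=1066041
19. interest=⌊1066041·194/10000⌋=20681; principal=101727-20681=81046; balance=1066041-81046=984995
20. interest=⌊984995·194/10000⌋=19108; principal=101727-19108=82619; balance=984995-82619=902376
21. interest=⌊902376·194/10000⌋=17506; principal=101727-17506=84221; balance=902376-84221=818155
22. interest=⌊818155·194/10000⌋=15872; principal=101727-15872=85855; balance=818155-85855=732300
23. interest=⌊732300·194/10000⌋=14206; principal=101727-14206=87521; balance=732300-87521=644779
24. interest=⌊644779·194/10000⌋=12508; principal=101727-12508=89219; balance=644779-89219=555560
25. interest=⌊555560·194/10000⌋=10777; principal=101727-10777=90950; balance=555560-90950=464610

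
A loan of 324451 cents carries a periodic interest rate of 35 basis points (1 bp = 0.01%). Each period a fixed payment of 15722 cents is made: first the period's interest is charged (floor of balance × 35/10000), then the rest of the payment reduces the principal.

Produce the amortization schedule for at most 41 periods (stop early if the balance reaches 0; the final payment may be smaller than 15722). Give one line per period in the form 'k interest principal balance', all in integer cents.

1. interest=⌊324451·35/10000⌋=1135; principal=15722-1135=14587; balance=324451-14587=309864
2. interest=⌊309864·35/10000⌋=1084; principal=15722-1084=14638; balance=309864-14638=295226
3. interest=⌊295226·35/10000⌋=1033; principal=15722-1033=14689; balance=295226-14689=280537
4. interest=⌊280537·35/10000⌋=981; principal=15722-981=14741; balance=280537-14741=265796
5. interest=⌊265796·35/10000⌋=930; principal=15722-930=14792; balance=265796-14792=251004
6. interest=⌊251004·35/10000⌋=878; principal=15722-878=14844; balance=251004-14844=236160
7. interest=⌊236160·35/10000⌋=826; principal=15722-826=14896; balance=236160-14896=221264
8. interest=⌊221264·35/10000⌋=774; principal=15722-774=14948; balance=221264-14948=206316
9. interest=⌊206316·35/10000⌋=722; principal=15722-722=15000; balance=206316-15000=191316
10. interest=⌊191316·35/10000⌋=669; principal=15722-669=15053; balance=191316-15053=176263
11. interest=⌊176263·35/10000⌋=616; principal=15722-616=15106; balance=176263-15106=161157
12. interest=⌊161157·35/10000⌋=564; principal=15722-564=15158; balance=161157-15158=145999
13. interest=⌊145999·35/10000⌋=510; principal=15722-510=15212; balance=145999-15212=130787
14. interest=⌊130787·35/10000⌋=457; principal=15722-457=15265; balance=130787-15265=115522
15. interest=⌊115522·35/10000⌋=404; principal=15722-404=15318; balance=115522-15318=100204
16. interest=⌊100204·35/10000⌋=350; principal=15722-350=15372; balance=100204-15372=84832
17. interest=⌊84832·35/10000⌋=296; principal=15722-296=15426; balance=84832-15426=69406
18. interest=⌊69406·35/10000⌋=242; principal=15722-242=15480; balance=69406-15480=53926
19. interest=⌊53926·35/10000⌋=188; principal=15722-188=15534; balance=53926-15534=38392
20. interest=⌊38392·35/10000⌋=134; principal=15722-134=15588; balance=38392-15588=22804
21. interest=⌊22804·35/10000⌋=79; principal=15722-79=15643; balance=22804-15643=7161
22. interest=⌊7161·35/10000⌋=25; principal=min(15722-25,7161)=7161; balance=7161-7161=0

1 1135 14587 309864
2 1084 14638 295226
3 1033 14689 280537
4 981 14741 265796
5 930 14792 251004
6 878 14844 236160
7 826 14896 221264
8 774 14948 206316
9 722 15000 191316
10 669 15053 176263
11 616 15106 161157
12 564 15158 145999
13 510 15212 130787
14 457 15265 115522
15 404 15318 100204
16 350 15372 84832
17 296 15426 69406
18 242 15480 53926
19 188 15534 38392
20 134 15588 22804
21 79 15643 7161
22 25 7161 0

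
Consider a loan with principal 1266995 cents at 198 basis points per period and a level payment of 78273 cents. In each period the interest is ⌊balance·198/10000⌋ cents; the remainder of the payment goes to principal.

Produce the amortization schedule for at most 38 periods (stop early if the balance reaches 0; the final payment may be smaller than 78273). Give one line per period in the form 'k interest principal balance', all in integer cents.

1 25086 53187 1213808
2 24033 54240 1159568
3 22959 55314 1104254
4 21864 56409 1047845
5 20747 57526 990319
6 19608 58665 931654
7 18446 59827 871827
8 17262 61011 810816
9 16054 62219 748597
10 14822 63451 685146
11 13565 64708 620438
12 12284 65989 554449
13 10978 67295 487154
14 9645 68628 418526
15 8286 69987 348539
16 6901 71372 277167
17 5487 72786 204381
18 4046 74227 130154
19 2577 75696 54458
20 1078 54458 0

1. interest=⌊1266995·198/10000⌋=25086; principal=78273-25086=53187; balance=1266995-53187=1213808
2. interest=⌊1213808·198/10000⌋=24033; principal=78273-24033=54240; balance=1213808-54240=1159568
3. interest=⌊1159568·198/10000⌋=22959; principal=78273-22959=55314; balance=1159568-55314=1104254
4. interest=⌊1104254·198/10000⌋=21864; principal=78273-21864=56409; balance=1104254-56409=1047845
5. interest=⌊1047845·198/10000⌋=20747; principal=78273-20747=57526; balance=1047845-57526=990319
6. interest=⌊990319·198/10000⌋=19608; principal=78273-19608=58665; balance=990319-58665=931654
7. interest=⌊931654·198/10000⌋=18446; principal=78273-18446=59827; balance=931654-59827=871827
8. interest=⌊871827·198/10000⌋=17262; principal=78273-17262=61011; balance=871827-61011=810816
9. interest=⌊810816·198/10000⌋=16054; principal=78273-16054=62219; balance=810816-62219=748597
10. interest=⌊748597·198/10000⌋=14822; principal=78273-14822=63451; balance=748597-63451=685146
11. interest=⌊685146·198/10000⌋=13565; principal=78273-13565=64708; balance=685146-64708=620438
12. interest=⌊620438·198/10000⌋=12284; principal=78273-12284=65989; balance=620438-65989=554449
13. interest=⌊554449·198/10000⌋=10978; principal=78273-10978=67295; balance=554449-67295=487154
14. interest=⌊487154·198/10000⌋=9645; principal=78273-9645=68628; balance=487154-68628=418526
15. interest=⌊418526·198/10000⌋=8286; principal=78273-8286=69987; balance=418526-69987=348539
16. interest=⌊348539·198/10000⌋=6901; principal=78273-6901=71372; balance=348539-71372=277167
17. interest=⌊277167·198/10000⌋=5487; principal=78273-5487=72786; balance=277167-72786=204381
18. interest=⌊204381·198/10000⌋=4046; principal=78273-4046=74227; balance=204381-74227=130154
19. interest=⌊130154·198/10000⌋=2577; principal=78273-2577=75696; balance=130154-75696=54458
20. interest=⌊54458·198/10000⌋=1078; principal=min(78273-1078,54458)=54458; balance=54458-54458=0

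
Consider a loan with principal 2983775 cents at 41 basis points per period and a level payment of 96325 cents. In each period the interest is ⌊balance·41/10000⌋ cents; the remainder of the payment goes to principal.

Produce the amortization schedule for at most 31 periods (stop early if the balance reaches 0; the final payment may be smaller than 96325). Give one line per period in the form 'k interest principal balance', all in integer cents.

1. interest=⌊2983775·41/10000⌋=12233; principal=96325-12233=84092; balance=2983775-84092=2899683
2. interest=⌊2899683·41/10000⌋=11888; principal=96325-11888=84437; balance=2899683-84437=2815246
3. interest=⌊2815246·41/10000⌋=11542; principal=96325-11542=84783; balance=2815246-84783=2730463
4. interest=⌊2730463·41/10000⌋=11194; principal=96325-11194=85131; balance=2730463-85131=2645332
5. interest=⌊2645332·41/10000⌋=10845; principal=96325-10845=85480; balance=2645332-85480=2559852
6. interest=⌊2559852·41/10000⌋=10495; principal=96325-10495=85830; balance=2559852-85830=2474022
7. interest=⌊2474022·41/10000⌋=10143; principal=96325-10143=86182; balance=2474022-86182=2387840
8. interest=⌊2387840·41/10000⌋=9790; principal=96325-9790=86535; balance=2387840-86535=2301305
9. interest=⌊2301305·41/10000⌋=9435; principal=96325-9435=86890; balance=2301305-86890=2214415
10. interest=⌊2214415·41/10000⌋=9079; principal=96325-9079=87246; balance=2214415-87246=2127169
11. interest=⌊2127169·41/10000⌋=8721; principal=96325-8721=87604; balance=2127169-87604=2039565
12. interest=⌊2039565·41/10000⌋=8362; principal=96325-8362=87963; balance=2039565-87963=1951602
13. interest=⌊1951602·41/10000⌋=8001; principal=96325-8001=88324; balance=1951602-88324=1863278
14. interest=⌊1863278·41/10000⌋=7639; principal=96325-7639=88686; balance=1863278-88686=1774592
15. interest=⌊1774592·41/10000⌋=7275; principal=96325-7275=89050; balance=1774592-89050=1685542
16. interest=⌊1685542·41/10000⌋=6910; principal=96325-6910=89415; balance=1685542-89415=1596127
17. interest=⌊1596127·41/10000⌋=6544; principal=96325-6544=89781; balance=1596127-89781=1506346
18. interest=⌊1506346·41/10000⌋=6176; principal=96325-6176=90149; balance=1506346-90149=1416197
19. interest=⌊1416197·41/10000⌋=5806; principal=96325-5806=90519; balance=1416197-90519=1325678
20. interest=⌊1325678·41/10000⌋=5435; principal=96325-5435=90890; balance=1325678-90890=1234788
21. interest=⌊1234788·41/10000⌋=5062; principal=96325-5062=91263; balance=1234788-91263=1143525
22. interest=⌊1143525·41/10000⌋=4688; principal=96325-4688=91637; balance=1143525-91637=1051888
23. interest=⌊1051888·41/10000⌋=4312; principal=96325-4312=92013; balance=1051888-92013=959875
24. interest=⌊959875·41/10000⌋=3935; principal=96325-3935=92390; balance=959875-92390=867485
25. interest=⌊867485·41/10000⌋=3556; principal=96325-3556=92769; balance=867485-92769=774716
26. interest=⌊774716·41/10000⌋=3176; principal=96325-3176=93149; balance=774716-93149=681567
27. interest=⌊681567·41/10000⌋=2794; principal=96325-2794=93531; balance=681567-93531=588036
28. interest=⌊588036·41/10000⌋=2410; principal=96325-2410=93915; balance=588036-93915=494121
29. interest=⌊494121·41/10000⌋=2025; principal=96325-2025=94300; balance=494121-94300=399821
30. interest=⌊399821·41/10000⌋=1639; principal=96325-1639=94686; balance=399821-94686=305135
31. interest=⌊305135·41/10000⌋=1251; principal=96325-1251=95074; balance=305135-95074=210061

1 12233 84092 2899683
2 11888 84437 2815246
3 11542 84783 2730463
4 11194 85131 2645332
5 10845 85480 2559852
6 10495 85830 2474022
7 10143 86182 2387840
8 9790 86535 2301305
9 9435 86890 2214415
10 9079 87246 2127169
11 8721 87604 2039565
12 8362 87963 1951602
13 8001 88324 1863278
14 7639 88686 1774592
15 7275 89050 1685542
16 6910 89415 1596127
17 6544 89781 1506346
18 6176 90149 1416197
19 5806 90519 1325678
20 5435 90890 1234788
21 5062 91263 1143525
22 4688 91637 1051888
23 4312 92013 959875
24 3935 92390 867485
25 3556 92769 774716
26 3176 93149 681567
27 2794 93531 588036
28 2410 93915 494121
29 2025 94300 399821
30 1639 94686 305135
31 1251 95074 210061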